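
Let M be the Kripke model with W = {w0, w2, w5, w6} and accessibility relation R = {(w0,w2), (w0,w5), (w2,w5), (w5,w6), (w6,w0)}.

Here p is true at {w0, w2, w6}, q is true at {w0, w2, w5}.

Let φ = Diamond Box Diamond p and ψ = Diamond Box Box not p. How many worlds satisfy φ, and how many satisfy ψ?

3 and 0

For Diamond Box Diamond p:
w0: successors {w2, w5}; Box Diamond p there: w2:T, w5:T. ✓
w2: successors {w5}; Box Diamond p there: w5:T. ✓
w5: successors {w6}; Box Diamond p there: w6:T. ✓
w6: successors {w0}; Box Diamond p there: w0:F. ✗
— 3 worlds.
For Diamond Box Box not p:
w0: successors {w2, w5}; Box Box not p there: w2:F, w5:F. ✗
w2: successors {w5}; Box Box not p there: w5:F. ✗
w5: successors {w6}; Box Box not p there: w6:F. ✗
w6: successors {w0}; Box Box not p there: w0:F. ✗
— 0 worlds.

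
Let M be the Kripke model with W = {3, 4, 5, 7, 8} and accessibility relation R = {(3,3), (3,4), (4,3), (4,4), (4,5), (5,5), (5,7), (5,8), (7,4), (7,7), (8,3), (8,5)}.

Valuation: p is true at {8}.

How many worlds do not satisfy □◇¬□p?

0

3: successors {3, 4}; ◇¬□p there: 3:T, 4:T. ✓
4: successors {3, 4, 5}; ◇¬□p there: 3:T, 4:T, 5:T. ✓
5: successors {5, 7, 8}; ◇¬□p there: 5:T, 7:T, 8:T. ✓
7: successors {4, 7}; ◇¬□p there: 4:T, 7:T. ✓
8: successors {3, 5}; ◇¬□p there: 3:T, 5:T. ✓
Satisfying worlds: {3, 4, 5, 7, 8}.
So □◇¬□p fails at the other 0 worlds.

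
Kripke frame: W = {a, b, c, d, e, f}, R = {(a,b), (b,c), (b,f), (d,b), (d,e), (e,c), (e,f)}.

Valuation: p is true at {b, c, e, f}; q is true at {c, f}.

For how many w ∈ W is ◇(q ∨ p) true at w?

4

a: successors {b}; q ∨ p there: b:T. ✓
b: successors {c, f}; q ∨ p there: c:T, f:T. ✓
c: no successors, so ◇(q ∨ p) fails. ✗
d: successors {b, e}; q ∨ p there: b:T, e:T. ✓
e: successors {c, f}; q ∨ p there: c:T, f:T. ✓
f: no successors, so ◇(q ∨ p) fails. ✗
Satisfying worlds: {a, b, d, e}.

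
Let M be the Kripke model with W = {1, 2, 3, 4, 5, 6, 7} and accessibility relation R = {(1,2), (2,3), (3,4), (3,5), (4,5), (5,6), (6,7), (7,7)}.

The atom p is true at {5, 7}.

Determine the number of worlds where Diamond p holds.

1: successors {2}; p there: 2:F. ✗
2: successors {3}; p there: 3:F. ✗
3: successors {4, 5}; p there: 4:F, 5:T. ✓
4: successors {5}; p there: 5:T. ✓
5: successors {6}; p there: 6:F. ✗
6: successors {7}; p there: 7:T. ✓
7: successors {7}; p there: 7:T. ✓
Satisfying worlds: {3, 4, 6, 7}.

4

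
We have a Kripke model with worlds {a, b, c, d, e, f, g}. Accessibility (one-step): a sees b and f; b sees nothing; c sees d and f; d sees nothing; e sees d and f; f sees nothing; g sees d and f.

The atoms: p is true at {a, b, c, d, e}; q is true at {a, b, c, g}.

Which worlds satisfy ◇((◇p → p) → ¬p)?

a: successors {b, f}; (◇p → p) → ¬p there: b:F, f:T. ✓
b: no successors, so ◇((◇p → p) → ¬p) fails. ✗
c: successors {d, f}; (◇p → p) → ¬p there: d:F, f:T. ✓
d: no successors, so ◇((◇p → p) → ¬p) fails. ✗
e: successors {d, f}; (◇p → p) → ¬p there: d:F, f:T. ✓
f: no successors, so ◇((◇p → p) → ¬p) fails. ✗
g: successors {d, f}; (◇p → p) → ¬p there: d:F, f:T. ✓

{a, c, e, g}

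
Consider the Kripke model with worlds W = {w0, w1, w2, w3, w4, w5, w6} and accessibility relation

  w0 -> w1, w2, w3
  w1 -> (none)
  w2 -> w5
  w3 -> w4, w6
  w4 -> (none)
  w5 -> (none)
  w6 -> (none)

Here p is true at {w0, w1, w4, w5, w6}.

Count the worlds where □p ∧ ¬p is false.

5

w0: □p is F, ¬p is F. ✗
w1: □p is T, ¬p is F. ✗
w2: □p is T, ¬p is T. ✓
w3: □p is T, ¬p is T. ✓
w4: □p is T, ¬p is F. ✗
w5: □p is T, ¬p is F. ✗
w6: □p is T, ¬p is F. ✗
Satisfying worlds: {w2, w3}.
So □p ∧ ¬p fails at the other 5 worlds.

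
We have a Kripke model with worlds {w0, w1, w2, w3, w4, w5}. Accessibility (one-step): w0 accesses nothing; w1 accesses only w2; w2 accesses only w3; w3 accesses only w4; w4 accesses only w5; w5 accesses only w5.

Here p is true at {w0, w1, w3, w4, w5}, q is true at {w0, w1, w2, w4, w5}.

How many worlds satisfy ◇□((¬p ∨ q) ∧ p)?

4

w0: no successors, so ◇□((¬p ∨ q) ∧ p) fails. ✗
w1: successors {w2}; □((¬p ∨ q) ∧ p) there: w2:F. ✗
w2: successors {w3}; □((¬p ∨ q) ∧ p) there: w3:T. ✓
w3: successors {w4}; □((¬p ∨ q) ∧ p) there: w4:T. ✓
w4: successors {w5}; □((¬p ∨ q) ∧ p) there: w5:T. ✓
w5: successors {w5}; □((¬p ∨ q) ∧ p) there: w5:T. ✓
Satisfying worlds: {w2, w3, w4, w5}.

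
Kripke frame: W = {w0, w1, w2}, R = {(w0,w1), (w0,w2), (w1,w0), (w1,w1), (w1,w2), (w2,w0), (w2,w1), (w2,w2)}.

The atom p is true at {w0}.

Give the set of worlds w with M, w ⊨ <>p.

w0: successors {w1, w2}; p there: w1:F, w2:F. ✗
w1: successors {w0, w1, w2}; p there: w0:T, w1:F, w2:F. ✓
w2: successors {w0, w1, w2}; p there: w0:T, w1:F, w2:F. ✓

{w1, w2}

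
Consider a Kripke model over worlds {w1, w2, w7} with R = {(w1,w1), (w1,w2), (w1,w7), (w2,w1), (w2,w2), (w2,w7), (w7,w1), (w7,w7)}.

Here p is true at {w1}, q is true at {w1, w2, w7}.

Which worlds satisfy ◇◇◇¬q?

∅

w1: successors {w1, w2, w7}; ◇◇¬q there: w1:F, w2:F, w7:F. ✗
w2: successors {w1, w2, w7}; ◇◇¬q there: w1:F, w2:F, w7:F. ✗
w7: successors {w1, w7}; ◇◇¬q there: w1:F, w7:F. ✗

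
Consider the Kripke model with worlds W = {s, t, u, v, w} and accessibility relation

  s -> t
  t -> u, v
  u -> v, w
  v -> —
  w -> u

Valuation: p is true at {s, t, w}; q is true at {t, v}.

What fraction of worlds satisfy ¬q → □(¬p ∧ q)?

2/5

s: ¬q is T, □(¬p ∧ q) is F. ✗
t: ¬q is F, □(¬p ∧ q) is F. ✓
u: ¬q is T, □(¬p ∧ q) is F. ✗
v: ¬q is F, □(¬p ∧ q) is T. ✓
w: ¬q is T, □(¬p ∧ q) is F. ✗
That's 2 of 5 worlds, so 2/5.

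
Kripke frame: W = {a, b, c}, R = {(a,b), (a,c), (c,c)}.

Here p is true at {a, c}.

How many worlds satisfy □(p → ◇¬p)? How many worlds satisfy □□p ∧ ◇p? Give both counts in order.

For □(p → ◇¬p):
a: successors {b, c}; p → ◇¬p there: b:T, c:F. ✗
b: no successors, so □(p → ◇¬p) holds vacuously. ✓
c: successors {c}; p → ◇¬p there: c:F. ✗
— 1 world.
For □□p ∧ ◇p:
a: □□p is T, ◇p is T. ✓
b: □□p is T, ◇p is F. ✗
c: □□p is T, ◇p is T. ✓
— 2 worlds.

1 and 2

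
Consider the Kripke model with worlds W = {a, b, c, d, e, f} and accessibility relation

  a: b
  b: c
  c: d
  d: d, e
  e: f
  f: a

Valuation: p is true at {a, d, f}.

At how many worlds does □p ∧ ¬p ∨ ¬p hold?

a: □p ∧ ¬p is F, ¬p is F. ✗
b: □p ∧ ¬p is F, ¬p is T. ✓
c: □p ∧ ¬p is T, ¬p is T. ✓
d: □p ∧ ¬p is F, ¬p is F. ✗
e: □p ∧ ¬p is T, ¬p is T. ✓
f: □p ∧ ¬p is F, ¬p is F. ✗
Satisfying worlds: {b, c, e}.

3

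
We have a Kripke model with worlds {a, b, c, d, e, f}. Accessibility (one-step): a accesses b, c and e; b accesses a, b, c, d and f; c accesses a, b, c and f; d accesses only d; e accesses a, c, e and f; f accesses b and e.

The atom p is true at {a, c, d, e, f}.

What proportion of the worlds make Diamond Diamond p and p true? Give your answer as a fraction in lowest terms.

5/6

a: Diamond Diamond p is T, p is T. ✓
b: Diamond Diamond p is T, p is F. ✗
c: Diamond Diamond p is T, p is T. ✓
d: Diamond Diamond p is T, p is T. ✓
e: Diamond Diamond p is T, p is T. ✓
f: Diamond Diamond p is T, p is T. ✓
That's 5 of 6 worlds, so 5/6.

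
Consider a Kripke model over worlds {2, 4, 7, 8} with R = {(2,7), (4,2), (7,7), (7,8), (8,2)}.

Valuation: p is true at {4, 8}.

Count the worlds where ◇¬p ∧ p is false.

2: ◇¬p is T, p is F. ✗
4: ◇¬p is T, p is T. ✓
7: ◇¬p is T, p is F. ✗
8: ◇¬p is T, p is T. ✓
Satisfying worlds: {4, 8}.
So ◇¬p ∧ p fails at the other 2 worlds.

2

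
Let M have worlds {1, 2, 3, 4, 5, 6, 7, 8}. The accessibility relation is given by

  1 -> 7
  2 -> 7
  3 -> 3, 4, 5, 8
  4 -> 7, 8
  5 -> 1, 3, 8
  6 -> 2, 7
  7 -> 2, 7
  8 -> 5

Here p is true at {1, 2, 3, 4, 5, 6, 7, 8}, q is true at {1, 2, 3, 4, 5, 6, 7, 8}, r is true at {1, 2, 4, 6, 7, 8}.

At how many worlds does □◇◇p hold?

1: successors {7}; ◇◇p there: 7:T. ✓
2: successors {7}; ◇◇p there: 7:T. ✓
3: successors {3, 4, 5, 8}; ◇◇p there: 3:T, 4:T, 5:T, 8:T. ✓
4: successors {7, 8}; ◇◇p there: 7:T, 8:T. ✓
5: successors {1, 3, 8}; ◇◇p there: 1:T, 3:T, 8:T. ✓
6: successors {2, 7}; ◇◇p there: 2:T, 7:T. ✓
7: successors {2, 7}; ◇◇p there: 2:T, 7:T. ✓
8: successors {5}; ◇◇p there: 5:T. ✓
Satisfying worlds: {1, 2, 3, 4, 5, 6, 7, 8}.

8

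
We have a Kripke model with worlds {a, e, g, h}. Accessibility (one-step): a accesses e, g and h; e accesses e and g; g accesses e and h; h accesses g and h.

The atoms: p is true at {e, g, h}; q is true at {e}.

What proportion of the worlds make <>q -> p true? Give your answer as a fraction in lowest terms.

a: <>q is T, p is F. ✗
e: <>q is T, p is T. ✓
g: <>q is T, p is T. ✓
h: <>q is F, p is T. ✓
That's 3 of 4 worlds, so 3/4.

3/4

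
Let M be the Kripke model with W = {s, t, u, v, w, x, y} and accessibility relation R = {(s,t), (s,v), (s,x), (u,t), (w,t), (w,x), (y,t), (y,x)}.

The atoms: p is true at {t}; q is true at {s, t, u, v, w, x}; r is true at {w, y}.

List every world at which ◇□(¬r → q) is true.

{s, u, w, y}

s: successors {t, v, x}; □(¬r → q) there: t:T, v:T, x:T. ✓
t: no successors, so ◇□(¬r → q) fails. ✗
u: successors {t}; □(¬r → q) there: t:T. ✓
v: no successors, so ◇□(¬r → q) fails. ✗
w: successors {t, x}; □(¬r → q) there: t:T, x:T. ✓
x: no successors, so ◇□(¬r → q) fails. ✗
y: successors {t, x}; □(¬r → q) there: t:T, x:T. ✓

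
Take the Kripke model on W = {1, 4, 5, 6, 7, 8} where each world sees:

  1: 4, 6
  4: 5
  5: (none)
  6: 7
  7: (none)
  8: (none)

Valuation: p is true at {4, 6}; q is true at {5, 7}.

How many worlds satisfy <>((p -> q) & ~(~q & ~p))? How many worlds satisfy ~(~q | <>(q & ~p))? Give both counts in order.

2 and 2

For <>((p -> q) & ~(~q & ~p)):
1: successors {4, 6}; (p -> q) & ~(~q & ~p) there: 4:F, 6:F. ✗
4: successors {5}; (p -> q) & ~(~q & ~p) there: 5:T. ✓
5: no successors, so <>((p -> q) & ~(~q & ~p)) fails. ✗
6: successors {7}; (p -> q) & ~(~q & ~p) there: 7:T. ✓
7: no successors, so <>((p -> q) & ~(~q & ~p)) fails. ✗
8: no successors, so <>((p -> q) & ~(~q & ~p)) fails. ✗
— 2 worlds.
For ~(~q | <>(q & ~p)):
1: ~q | <>(q & ~p) is T. ✗
4: ~q | <>(q & ~p) is T. ✗
5: ~q | <>(q & ~p) is F. ✓
6: ~q | <>(q & ~p) is T. ✗
7: ~q | <>(q & ~p) is F. ✓
8: ~q | <>(q & ~p) is T. ✗
— 2 worlds.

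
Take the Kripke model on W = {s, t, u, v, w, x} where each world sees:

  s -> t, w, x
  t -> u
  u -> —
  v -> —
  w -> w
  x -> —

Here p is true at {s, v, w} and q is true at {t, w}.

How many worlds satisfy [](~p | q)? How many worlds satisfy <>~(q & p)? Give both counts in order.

For [](~p | q):
s: successors {t, w, x}; ~p | q there: t:T, w:T, x:T. ✓
t: successors {u}; ~p | q there: u:T. ✓
u: no successors, so [](~p | q) holds vacuously. ✓
v: no successors, so [](~p | q) holds vacuously. ✓
w: successors {w}; ~p | q there: w:T. ✓
x: no successors, so [](~p | q) holds vacuously. ✓
— 6 worlds.
For <>~(q & p):
s: successors {t, w, x}; ~(q & p) there: t:T, w:F, x:T. ✓
t: successors {u}; ~(q & p) there: u:T. ✓
u: no successors, so <>~(q & p) fails. ✗
v: no successors, so <>~(q & p) fails. ✗
w: successors {w}; ~(q & p) there: w:F. ✗
x: no successors, so <>~(q & p) fails. ✗
— 2 worlds.

6 and 2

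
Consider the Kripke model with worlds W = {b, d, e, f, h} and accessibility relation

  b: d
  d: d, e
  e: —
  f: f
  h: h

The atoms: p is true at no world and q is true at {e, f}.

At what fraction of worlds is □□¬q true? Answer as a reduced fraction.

2/5

b: successors {d}; □¬q there: d:F. ✗
d: successors {d, e}; □¬q there: d:F, e:T. ✗
e: no successors, so □□¬q holds vacuously. ✓
f: successors {f}; □¬q there: f:F. ✗
h: successors {h}; □¬q there: h:T. ✓
That's 2 of 5 worlds, so 2/5.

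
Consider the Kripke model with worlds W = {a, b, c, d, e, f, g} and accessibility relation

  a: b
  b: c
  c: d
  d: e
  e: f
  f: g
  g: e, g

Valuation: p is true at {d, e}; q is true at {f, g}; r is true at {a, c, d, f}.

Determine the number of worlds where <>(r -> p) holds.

5

a: successors {b}; r -> p there: b:T. ✓
b: successors {c}; r -> p there: c:F. ✗
c: successors {d}; r -> p there: d:T. ✓
d: successors {e}; r -> p there: e:T. ✓
e: successors {f}; r -> p there: f:F. ✗
f: successors {g}; r -> p there: g:T. ✓
g: successors {e, g}; r -> p there: e:T, g:T. ✓
Satisfying worlds: {a, c, d, f, g}.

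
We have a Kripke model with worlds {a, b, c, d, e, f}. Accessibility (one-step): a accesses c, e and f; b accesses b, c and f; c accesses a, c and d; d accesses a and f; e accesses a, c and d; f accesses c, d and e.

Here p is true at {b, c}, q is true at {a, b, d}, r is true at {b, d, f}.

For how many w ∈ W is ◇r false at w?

a: successors {c, e, f}; r there: c:F, e:F, f:T. ✓
b: successors {b, c, f}; r there: b:T, c:F, f:T. ✓
c: successors {a, c, d}; r there: a:F, c:F, d:T. ✓
d: successors {a, f}; r there: a:F, f:T. ✓
e: successors {a, c, d}; r there: a:F, c:F, d:T. ✓
f: successors {c, d, e}; r there: c:F, d:T, e:F. ✓
Satisfying worlds: {a, b, c, d, e, f}.
So ◇r fails at the other 0 worlds.

0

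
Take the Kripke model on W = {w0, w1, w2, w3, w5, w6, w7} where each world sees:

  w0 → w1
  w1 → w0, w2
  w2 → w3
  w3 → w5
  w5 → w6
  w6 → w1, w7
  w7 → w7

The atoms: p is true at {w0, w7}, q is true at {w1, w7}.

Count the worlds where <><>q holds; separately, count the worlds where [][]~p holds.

4 and 3

For <><>q:
w0: successors {w1}; <>q there: w1:F. ✗
w1: successors {w0, w2}; <>q there: w0:T, w2:F. ✓
w2: successors {w3}; <>q there: w3:F. ✗
w3: successors {w5}; <>q there: w5:F. ✗
w5: successors {w6}; <>q there: w6:T. ✓
w6: successors {w1, w7}; <>q there: w1:F, w7:T. ✓
w7: successors {w7}; <>q there: w7:T. ✓
— 4 worlds.
For [][]~p:
w0: successors {w1}; []~p there: w1:F. ✗
w1: successors {w0, w2}; []~p there: w0:T, w2:T. ✓
w2: successors {w3}; []~p there: w3:T. ✓
w3: successors {w5}; []~p there: w5:T. ✓
w5: successors {w6}; []~p there: w6:F. ✗
w6: successors {w1, w7}; []~p there: w1:F, w7:F. ✗
w7: successors {w7}; []~p there: w7:F. ✗
— 3 worlds.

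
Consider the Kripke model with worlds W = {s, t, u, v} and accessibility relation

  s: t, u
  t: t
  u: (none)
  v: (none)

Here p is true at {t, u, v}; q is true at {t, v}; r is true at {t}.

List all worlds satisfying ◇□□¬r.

s: successors {t, u}; □□¬r there: t:F, u:T. ✓
t: successors {t}; □□¬r there: t:F. ✗
u: no successors, so ◇□□¬r fails. ✗
v: no successors, so ◇□□¬r fails. ✗

{s}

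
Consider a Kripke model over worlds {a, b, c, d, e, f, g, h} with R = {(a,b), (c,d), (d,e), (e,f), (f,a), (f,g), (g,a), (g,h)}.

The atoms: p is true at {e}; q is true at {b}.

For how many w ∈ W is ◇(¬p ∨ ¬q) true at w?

6

a: successors {b}; ¬p ∨ ¬q there: b:T. ✓
b: no successors, so ◇(¬p ∨ ¬q) fails. ✗
c: successors {d}; ¬p ∨ ¬q there: d:T. ✓
d: successors {e}; ¬p ∨ ¬q there: e:T. ✓
e: successors {f}; ¬p ∨ ¬q there: f:T. ✓
f: successors {a, g}; ¬p ∨ ¬q there: a:T, g:T. ✓
g: successors {a, h}; ¬p ∨ ¬q there: a:T, h:T. ✓
h: no successors, so ◇(¬p ∨ ¬q) fails. ✗
Satisfying worlds: {a, c, d, e, f, g}.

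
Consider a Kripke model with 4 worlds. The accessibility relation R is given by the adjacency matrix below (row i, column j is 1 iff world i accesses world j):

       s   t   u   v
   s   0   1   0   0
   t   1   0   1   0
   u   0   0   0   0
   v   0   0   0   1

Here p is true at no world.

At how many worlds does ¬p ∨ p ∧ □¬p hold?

s: ¬p is T, p ∧ □¬p is F. ✓
t: ¬p is T, p ∧ □¬p is F. ✓
u: ¬p is T, p ∧ □¬p is F. ✓
v: ¬p is T, p ∧ □¬p is F. ✓
Satisfying worlds: {s, t, u, v}.

4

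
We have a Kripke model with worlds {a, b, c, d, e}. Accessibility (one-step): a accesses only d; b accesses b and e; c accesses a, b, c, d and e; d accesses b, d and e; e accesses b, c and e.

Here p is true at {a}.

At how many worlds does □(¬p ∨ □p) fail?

1

a: successors {d}; ¬p ∨ □p there: d:T. ✓
b: successors {b, e}; ¬p ∨ □p there: b:T, e:T. ✓
c: successors {a, b, c, d, e}; ¬p ∨ □p there: a:F, b:T, c:T, d:T, e:T. ✗
d: successors {b, d, e}; ¬p ∨ □p there: b:T, d:T, e:T. ✓
e: successors {b, c, e}; ¬p ∨ □p there: b:T, c:T, e:T. ✓
Satisfying worlds: {a, b, d, e}.
So □(¬p ∨ □p) fails at the other 1 world.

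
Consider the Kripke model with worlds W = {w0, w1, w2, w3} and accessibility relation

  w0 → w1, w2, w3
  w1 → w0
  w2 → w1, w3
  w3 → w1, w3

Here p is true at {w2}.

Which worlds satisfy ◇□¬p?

{w0, w2, w3}

w0: successors {w1, w2, w3}; □¬p there: w1:T, w2:T, w3:T. ✓
w1: successors {w0}; □¬p there: w0:F. ✗
w2: successors {w1, w3}; □¬p there: w1:T, w3:T. ✓
w3: successors {w1, w3}; □¬p there: w1:T, w3:T. ✓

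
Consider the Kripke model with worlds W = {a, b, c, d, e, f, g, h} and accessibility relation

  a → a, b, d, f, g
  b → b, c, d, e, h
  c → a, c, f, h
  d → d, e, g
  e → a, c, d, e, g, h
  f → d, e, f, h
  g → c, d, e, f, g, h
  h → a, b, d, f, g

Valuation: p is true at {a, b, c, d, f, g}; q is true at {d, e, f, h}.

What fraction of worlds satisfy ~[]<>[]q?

a: []<>[]q is F. ✓
b: []<>[]q is F. ✓
c: []<>[]q is T. ✗
d: []<>[]q is F. ✓
e: []<>[]q is F. ✓
f: []<>[]q is F. ✓
g: []<>[]q is F. ✓
h: []<>[]q is F. ✓
That's 7 of 8 worlds, so 7/8.

7/8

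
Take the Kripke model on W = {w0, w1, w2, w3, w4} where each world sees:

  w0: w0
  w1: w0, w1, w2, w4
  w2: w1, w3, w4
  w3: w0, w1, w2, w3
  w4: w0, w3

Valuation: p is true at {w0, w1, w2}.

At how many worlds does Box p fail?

w0: successors {w0}; p there: w0:T. ✓
w1: successors {w0, w1, w2, w4}; p there: w0:T, w1:T, w2:T, w4:F. ✗
w2: successors {w1, w3, w4}; p there: w1:T, w3:F, w4:F. ✗
w3: successors {w0, w1, w2, w3}; p there: w0:T, w1:T, w2:T, w3:F. ✗
w4: successors {w0, w3}; p there: w0:T, w3:F. ✗
Satisfying worlds: {w0}.
So Box p fails at the other 4 worlds.

4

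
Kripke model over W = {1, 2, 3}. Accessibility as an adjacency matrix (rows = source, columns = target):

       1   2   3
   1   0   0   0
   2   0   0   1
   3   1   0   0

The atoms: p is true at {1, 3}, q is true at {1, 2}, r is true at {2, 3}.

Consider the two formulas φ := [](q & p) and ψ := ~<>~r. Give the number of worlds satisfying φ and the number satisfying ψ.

2 and 2

For [](q & p):
1: no successors, so [](q & p) holds vacuously. ✓
2: successors {3}; q & p there: 3:F. ✗
3: successors {1}; q & p there: 1:T. ✓
— 2 worlds.
For ~<>~r:
1: <>~r is F. ✓
2: <>~r is F. ✓
3: <>~r is T. ✗
— 2 worlds.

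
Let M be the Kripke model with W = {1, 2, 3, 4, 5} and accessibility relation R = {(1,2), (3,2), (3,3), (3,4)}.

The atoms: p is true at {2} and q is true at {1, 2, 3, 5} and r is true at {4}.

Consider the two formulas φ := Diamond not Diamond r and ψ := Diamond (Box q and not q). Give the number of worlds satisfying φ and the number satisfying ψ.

2 and 1

For Diamond not Diamond r:
1: successors {2}; not Diamond r there: 2:T. ✓
2: no successors, so Diamond not Diamond r fails. ✗
3: successors {2, 3, 4}; not Diamond r there: 2:T, 3:F, 4:T. ✓
4: no successors, so Diamond not Diamond r fails. ✗
5: no successors, so Diamond not Diamond r fails. ✗
— 2 worlds.
For Diamond (Box q and not q):
1: successors {2}; Box q and not q there: 2:F. ✗
2: no successors, so Diamond (Box q and not q) fails. ✗
3: successors {2, 3, 4}; Box q and not q there: 2:F, 3:F, 4:T. ✓
4: no successors, so Diamond (Box q and not q) fails. ✗
5: no successors, so Diamond (Box q and not q) fails. ✗
— 1 world.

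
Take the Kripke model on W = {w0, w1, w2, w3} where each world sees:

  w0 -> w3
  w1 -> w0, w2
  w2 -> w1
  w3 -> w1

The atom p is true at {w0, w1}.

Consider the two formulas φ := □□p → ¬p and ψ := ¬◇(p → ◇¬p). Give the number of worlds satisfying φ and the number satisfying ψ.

For □□p → ¬p:
w0: □□p is T, ¬p is F. ✗
w1: □□p is F, ¬p is F. ✓
w2: □□p is F, ¬p is T. ✓
w3: □□p is F, ¬p is T. ✓
— 3 worlds.
For ¬◇(p → ◇¬p):
w0: ◇(p → ◇¬p) is T. ✗
w1: ◇(p → ◇¬p) is T. ✗
w2: ◇(p → ◇¬p) is T. ✗
w3: ◇(p → ◇¬p) is T. ✗
— 0 worlds.

3 and 0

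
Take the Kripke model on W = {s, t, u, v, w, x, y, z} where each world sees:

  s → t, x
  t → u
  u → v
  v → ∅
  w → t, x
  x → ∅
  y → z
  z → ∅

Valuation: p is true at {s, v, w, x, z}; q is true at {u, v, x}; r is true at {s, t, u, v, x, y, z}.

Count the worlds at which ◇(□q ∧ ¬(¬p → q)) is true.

s: successors {t, x}; □q ∧ ¬(¬p → q) there: t:T, x:F. ✓
t: successors {u}; □q ∧ ¬(¬p → q) there: u:F. ✗
u: successors {v}; □q ∧ ¬(¬p → q) there: v:F. ✗
v: no successors, so ◇(□q ∧ ¬(¬p → q)) fails. ✗
w: successors {t, x}; □q ∧ ¬(¬p → q) there: t:T, x:F. ✓
x: no successors, so ◇(□q ∧ ¬(¬p → q)) fails. ✗
y: successors {z}; □q ∧ ¬(¬p → q) there: z:F. ✗
z: no successors, so ◇(□q ∧ ¬(¬p → q)) fails. ✗
Satisfying worlds: {s, w}.

2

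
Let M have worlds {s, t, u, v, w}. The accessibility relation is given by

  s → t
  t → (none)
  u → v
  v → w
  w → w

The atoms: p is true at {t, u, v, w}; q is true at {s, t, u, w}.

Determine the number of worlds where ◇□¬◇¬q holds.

4

s: successors {t}; □¬◇¬q there: t:T. ✓
t: no successors, so ◇□¬◇¬q fails. ✗
u: successors {v}; □¬◇¬q there: v:T. ✓
v: successors {w}; □¬◇¬q there: w:T. ✓
w: successors {w}; □¬◇¬q there: w:T. ✓
Satisfying worlds: {s, u, v, w}.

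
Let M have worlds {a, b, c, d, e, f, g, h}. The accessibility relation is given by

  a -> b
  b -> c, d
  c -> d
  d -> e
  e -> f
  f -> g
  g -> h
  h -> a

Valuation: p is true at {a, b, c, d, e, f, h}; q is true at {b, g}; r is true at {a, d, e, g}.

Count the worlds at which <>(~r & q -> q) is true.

a: successors {b}; ~r & q -> q there: b:T. ✓
b: successors {c, d}; ~r & q -> q there: c:T, d:T. ✓
c: successors {d}; ~r & q -> q there: d:T. ✓
d: successors {e}; ~r & q -> q there: e:T. ✓
e: successors {f}; ~r & q -> q there: f:T. ✓
f: successors {g}; ~r & q -> q there: g:T. ✓
g: successors {h}; ~r & q -> q there: h:T. ✓
h: successors {a}; ~r & q -> q there: a:T. ✓
Satisfying worlds: {a, b, c, d, e, f, g, h}.

8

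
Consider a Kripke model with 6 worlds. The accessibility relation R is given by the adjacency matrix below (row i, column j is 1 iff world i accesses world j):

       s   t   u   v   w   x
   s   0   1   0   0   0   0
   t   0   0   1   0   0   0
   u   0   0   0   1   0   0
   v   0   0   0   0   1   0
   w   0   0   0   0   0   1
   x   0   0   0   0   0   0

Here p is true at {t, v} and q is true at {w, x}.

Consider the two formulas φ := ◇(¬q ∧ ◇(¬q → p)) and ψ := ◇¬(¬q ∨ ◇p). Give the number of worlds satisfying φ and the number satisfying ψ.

2 and 2

For ◇(¬q ∧ ◇(¬q → p)):
s: successors {t}; ¬q ∧ ◇(¬q → p) there: t:F. ✗
t: successors {u}; ¬q ∧ ◇(¬q → p) there: u:T. ✓
u: successors {v}; ¬q ∧ ◇(¬q → p) there: v:T. ✓
v: successors {w}; ¬q ∧ ◇(¬q → p) there: w:F. ✗
w: successors {x}; ¬q ∧ ◇(¬q → p) there: x:F. ✗
x: no successors, so ◇(¬q ∧ ◇(¬q → p)) fails. ✗
— 2 worlds.
For ◇¬(¬q ∨ ◇p):
s: successors {t}; ¬(¬q ∨ ◇p) there: t:F. ✗
t: successors {u}; ¬(¬q ∨ ◇p) there: u:F. ✗
u: successors {v}; ¬(¬q ∨ ◇p) there: v:F. ✗
v: successors {w}; ¬(¬q ∨ ◇p) there: w:T. ✓
w: successors {x}; ¬(¬q ∨ ◇p) there: x:T. ✓
x: no successors, so ◇¬(¬q ∨ ◇p) fails. ✗
— 2 worlds.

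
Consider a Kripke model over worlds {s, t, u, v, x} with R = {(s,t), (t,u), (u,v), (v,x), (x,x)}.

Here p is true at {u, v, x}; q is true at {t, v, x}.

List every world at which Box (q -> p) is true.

s: successors {t}; q -> p there: t:F. ✗
t: successors {u}; q -> p there: u:T. ✓
u: successors {v}; q -> p there: v:T. ✓
v: successors {x}; q -> p there: x:T. ✓
x: successors {x}; q -> p there: x:T. ✓

{t, u, v, x}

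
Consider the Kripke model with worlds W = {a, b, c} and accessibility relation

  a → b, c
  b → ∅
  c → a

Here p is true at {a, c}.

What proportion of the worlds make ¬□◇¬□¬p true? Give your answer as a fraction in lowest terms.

1/3

a: □◇¬□¬p is F. ✓
b: □◇¬□¬p is T. ✗
c: □◇¬□¬p is T. ✗
That's 1 of 3 worlds, so 1/3.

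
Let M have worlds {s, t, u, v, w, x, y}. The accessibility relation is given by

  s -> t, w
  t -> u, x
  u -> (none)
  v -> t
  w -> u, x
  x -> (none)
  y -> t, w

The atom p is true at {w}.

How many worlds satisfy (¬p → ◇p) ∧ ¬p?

s: ¬p → ◇p is T, ¬p is T. ✓
t: ¬p → ◇p is F, ¬p is T. ✗
u: ¬p → ◇p is F, ¬p is T. ✗
v: ¬p → ◇p is F, ¬p is T. ✗
w: ¬p → ◇p is T, ¬p is F. ✗
x: ¬p → ◇p is F, ¬p is T. ✗
y: ¬p → ◇p is T, ¬p is T. ✓
Satisfying worlds: {s, y}.

2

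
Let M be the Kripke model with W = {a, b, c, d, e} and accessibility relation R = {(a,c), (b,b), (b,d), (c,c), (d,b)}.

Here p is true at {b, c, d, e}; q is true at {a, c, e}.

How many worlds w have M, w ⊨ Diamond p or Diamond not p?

4

a: Diamond p is T, Diamond not p is F. ✓
b: Diamond p is T, Diamond not p is F. ✓
c: Diamond p is T, Diamond not p is F. ✓
d: Diamond p is T, Diamond not p is F. ✓
e: Diamond p is F, Diamond not p is F. ✗
Satisfying worlds: {a, b, c, d}.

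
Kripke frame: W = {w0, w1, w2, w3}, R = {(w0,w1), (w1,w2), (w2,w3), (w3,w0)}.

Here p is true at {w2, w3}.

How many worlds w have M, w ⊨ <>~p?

w0: successors {w1}; ~p there: w1:T. ✓
w1: successors {w2}; ~p there: w2:F. ✗
w2: successors {w3}; ~p there: w3:F. ✗
w3: successors {w0}; ~p there: w0:T. ✓
Satisfying worlds: {w0, w3}.

2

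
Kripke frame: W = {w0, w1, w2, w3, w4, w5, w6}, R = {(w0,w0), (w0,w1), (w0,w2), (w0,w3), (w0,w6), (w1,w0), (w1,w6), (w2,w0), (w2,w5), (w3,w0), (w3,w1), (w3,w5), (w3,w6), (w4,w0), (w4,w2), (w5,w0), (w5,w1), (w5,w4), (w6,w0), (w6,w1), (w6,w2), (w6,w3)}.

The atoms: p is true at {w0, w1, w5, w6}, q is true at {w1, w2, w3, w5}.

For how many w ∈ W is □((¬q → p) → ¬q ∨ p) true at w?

4

w0: successors {w0, w1, w2, w3, w6}; (¬q → p) → ¬q ∨ p there: w0:T, w1:T, w2:F, w3:F, w6:T. ✗
w1: successors {w0, w6}; (¬q → p) → ¬q ∨ p there: w0:T, w6:T. ✓
w2: successors {w0, w5}; (¬q → p) → ¬q ∨ p there: w0:T, w5:T. ✓
w3: successors {w0, w1, w5, w6}; (¬q → p) → ¬q ∨ p there: w0:T, w1:T, w5:T, w6:T. ✓
w4: successors {w0, w2}; (¬q → p) → ¬q ∨ p there: w0:T, w2:F. ✗
w5: successors {w0, w1, w4}; (¬q → p) → ¬q ∨ p there: w0:T, w1:T, w4:T. ✓
w6: successors {w0, w1, w2, w3}; (¬q → p) → ¬q ∨ p there: w0:T, w1:T, w2:F, w3:F. ✗
Satisfying worlds: {w1, w2, w3, w5}.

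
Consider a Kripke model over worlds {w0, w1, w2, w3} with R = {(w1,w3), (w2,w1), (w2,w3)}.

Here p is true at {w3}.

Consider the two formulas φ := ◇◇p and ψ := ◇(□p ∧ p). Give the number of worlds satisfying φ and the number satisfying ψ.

1 and 2

For ◇◇p:
w0: no successors, so ◇◇p fails. ✗
w1: successors {w3}; ◇p there: w3:F. ✗
w2: successors {w1, w3}; ◇p there: w1:T, w3:F. ✓
w3: no successors, so ◇◇p fails. ✗
— 1 world.
For ◇(□p ∧ p):
w0: no successors, so ◇(□p ∧ p) fails. ✗
w1: successors {w3}; □p ∧ p there: w3:T. ✓
w2: successors {w1, w3}; □p ∧ p there: w1:F, w3:T. ✓
w3: no successors, so ◇(□p ∧ p) fails. ✗
— 2 worlds.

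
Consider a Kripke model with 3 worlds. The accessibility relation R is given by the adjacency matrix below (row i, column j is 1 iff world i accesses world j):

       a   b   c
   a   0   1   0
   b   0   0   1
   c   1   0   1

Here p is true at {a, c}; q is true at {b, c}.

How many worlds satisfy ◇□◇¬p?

a: successors {b}; □◇¬p there: b:F. ✗
b: successors {c}; □◇¬p there: c:F. ✗
c: successors {a, c}; □◇¬p there: a:F, c:F. ✗
Satisfying worlds: ∅.

0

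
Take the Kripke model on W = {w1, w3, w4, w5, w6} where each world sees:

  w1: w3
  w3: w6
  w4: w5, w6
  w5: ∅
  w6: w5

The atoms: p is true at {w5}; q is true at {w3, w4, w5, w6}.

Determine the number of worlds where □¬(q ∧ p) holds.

w1: successors {w3}; ¬(q ∧ p) there: w3:T. ✓
w3: successors {w6}; ¬(q ∧ p) there: w6:T. ✓
w4: successors {w5, w6}; ¬(q ∧ p) there: w5:F, w6:T. ✗
w5: no successors, so □¬(q ∧ p) holds vacuously. ✓
w6: successors {w5}; ¬(q ∧ p) there: w5:F. ✗
Satisfying worlds: {w1, w3, w5}.

3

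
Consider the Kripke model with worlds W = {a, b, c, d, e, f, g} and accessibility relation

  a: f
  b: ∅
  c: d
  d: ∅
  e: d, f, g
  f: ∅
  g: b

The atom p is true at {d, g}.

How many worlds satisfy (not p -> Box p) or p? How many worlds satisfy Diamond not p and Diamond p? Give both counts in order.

5 and 1

For (not p -> Box p) or p:
a: not p -> Box p is F, p is F. ✗
b: not p -> Box p is T, p is F. ✓
c: not p -> Box p is T, p is F. ✓
d: not p -> Box p is T, p is T. ✓
e: not p -> Box p is F, p is F. ✗
f: not p -> Box p is T, p is F. ✓
g: not p -> Box p is T, p is T. ✓
— 5 worlds.
For Diamond not p and Diamond p:
a: Diamond not p is T, Diamond p is F. ✗
b: Diamond not p is F, Diamond p is F. ✗
c: Diamond not p is F, Diamond p is T. ✗
d: Diamond not p is F, Diamond p is F. ✗
e: Diamond not p is T, Diamond p is T. ✓
f: Diamond not p is F, Diamond p is F. ✗
g: Diamond not p is T, Diamond p is F. ✗
— 1 world.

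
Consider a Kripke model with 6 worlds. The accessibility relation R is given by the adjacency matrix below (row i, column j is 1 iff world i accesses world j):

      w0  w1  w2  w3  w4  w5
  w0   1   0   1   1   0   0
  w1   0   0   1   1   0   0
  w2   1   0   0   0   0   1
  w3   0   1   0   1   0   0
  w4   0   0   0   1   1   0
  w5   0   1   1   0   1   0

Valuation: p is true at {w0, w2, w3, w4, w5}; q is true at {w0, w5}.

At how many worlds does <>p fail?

w0: successors {w0, w2, w3}; p there: w0:T, w2:T, w3:T. ✓
w1: successors {w2, w3}; p there: w2:T, w3:T. ✓
w2: successors {w0, w5}; p there: w0:T, w5:T. ✓
w3: successors {w1, w3}; p there: w1:F, w3:T. ✓
w4: successors {w3, w4}; p there: w3:T, w4:T. ✓
w5: successors {w1, w2, w4}; p there: w1:F, w2:T, w4:T. ✓
Satisfying worlds: {w0, w1, w2, w3, w4, w5}.
So <>p fails at the other 0 worlds.

0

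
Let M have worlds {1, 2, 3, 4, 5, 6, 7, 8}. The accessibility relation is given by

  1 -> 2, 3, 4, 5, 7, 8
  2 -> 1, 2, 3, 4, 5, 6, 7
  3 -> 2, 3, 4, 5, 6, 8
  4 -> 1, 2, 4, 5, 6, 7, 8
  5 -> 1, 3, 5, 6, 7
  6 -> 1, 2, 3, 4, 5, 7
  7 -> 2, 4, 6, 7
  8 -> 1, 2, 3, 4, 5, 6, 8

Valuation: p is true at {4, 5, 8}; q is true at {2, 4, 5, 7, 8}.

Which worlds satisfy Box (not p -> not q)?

∅

1: successors {2, 3, 4, 5, 7, 8}; not p -> not q there: 2:F, 3:T, 4:T, 5:T, 7:F, 8:T. ✗
2: successors {1, 2, 3, 4, 5, 6, 7}; not p -> not q there: 1:T, 2:F, 3:T, 4:T, 5:T, 6:T, 7:F. ✗
3: successors {2, 3, 4, 5, 6, 8}; not p -> not q there: 2:F, 3:T, 4:T, 5:T, 6:T, 8:T. ✗
4: successors {1, 2, 4, 5, 6, 7, 8}; not p -> not q there: 1:T, 2:F, 4:T, 5:T, 6:T, 7:F, 8:T. ✗
5: successors {1, 3, 5, 6, 7}; not p -> not q there: 1:T, 3:T, 5:T, 6:T, 7:F. ✗
6: successors {1, 2, 3, 4, 5, 7}; not p -> not q there: 1:T, 2:F, 3:T, 4:T, 5:T, 7:F. ✗
7: successors {2, 4, 6, 7}; not p -> not q there: 2:F, 4:T, 6:T, 7:F. ✗
8: successors {1, 2, 3, 4, 5, 6, 8}; not p -> not q there: 1:T, 2:F, 3:T, 4:T, 5:T, 6:T, 8:T. ✗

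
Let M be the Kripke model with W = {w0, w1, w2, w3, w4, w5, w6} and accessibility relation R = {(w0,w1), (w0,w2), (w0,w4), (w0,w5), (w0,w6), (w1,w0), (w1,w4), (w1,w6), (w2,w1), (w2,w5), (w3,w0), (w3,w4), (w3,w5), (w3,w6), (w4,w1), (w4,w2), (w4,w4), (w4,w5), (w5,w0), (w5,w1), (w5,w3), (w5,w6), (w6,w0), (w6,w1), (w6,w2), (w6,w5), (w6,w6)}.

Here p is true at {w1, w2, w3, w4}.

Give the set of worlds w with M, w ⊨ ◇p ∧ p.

w0: ◇p is T, p is F. ✗
w1: ◇p is T, p is T. ✓
w2: ◇p is T, p is T. ✓
w3: ◇p is T, p is T. ✓
w4: ◇p is T, p is T. ✓
w5: ◇p is T, p is F. ✗
w6: ◇p is T, p is F. ✗

{w1, w2, w3, w4}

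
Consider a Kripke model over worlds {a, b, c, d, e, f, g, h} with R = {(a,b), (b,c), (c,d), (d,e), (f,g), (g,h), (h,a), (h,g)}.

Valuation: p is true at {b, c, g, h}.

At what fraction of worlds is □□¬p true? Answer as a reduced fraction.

1/2

a: successors {b}; □¬p there: b:F. ✗
b: successors {c}; □¬p there: c:T. ✓
c: successors {d}; □¬p there: d:T. ✓
d: successors {e}; □¬p there: e:T. ✓
e: no successors, so □□¬p holds vacuously. ✓
f: successors {g}; □¬p there: g:F. ✗
g: successors {h}; □¬p there: h:F. ✗
h: successors {a, g}; □¬p there: a:F, g:F. ✗
That's 4 of 8 worlds, so 4/8 = 1/2.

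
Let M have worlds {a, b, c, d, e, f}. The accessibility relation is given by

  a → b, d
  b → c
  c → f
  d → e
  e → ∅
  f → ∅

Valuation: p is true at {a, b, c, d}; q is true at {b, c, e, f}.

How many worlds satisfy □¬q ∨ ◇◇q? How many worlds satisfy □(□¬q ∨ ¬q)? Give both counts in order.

For □¬q ∨ ◇◇q:
a: □¬q is F, ◇◇q is T. ✓
b: □¬q is F, ◇◇q is T. ✓
c: □¬q is F, ◇◇q is F. ✗
d: □¬q is F, ◇◇q is F. ✗
e: □¬q is T, ◇◇q is F. ✓
f: □¬q is T, ◇◇q is F. ✓
— 4 worlds.
For □(□¬q ∨ ¬q):
a: successors {b, d}; □¬q ∨ ¬q there: b:F, d:T. ✗
b: successors {c}; □¬q ∨ ¬q there: c:F. ✗
c: successors {f}; □¬q ∨ ¬q there: f:T. ✓
d: successors {e}; □¬q ∨ ¬q there: e:T. ✓
e: no successors, so □(□¬q ∨ ¬q) holds vacuously. ✓
f: no successors, so □(□¬q ∨ ¬q) holds vacuously. ✓
— 4 worlds.

4 and 4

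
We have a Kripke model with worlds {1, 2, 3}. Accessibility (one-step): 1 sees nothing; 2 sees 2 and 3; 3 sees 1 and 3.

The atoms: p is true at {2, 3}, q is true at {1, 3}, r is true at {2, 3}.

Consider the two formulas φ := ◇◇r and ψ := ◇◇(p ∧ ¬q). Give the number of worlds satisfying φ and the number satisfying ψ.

2 and 1

For ◇◇r:
1: no successors, so ◇◇r fails. ✗
2: successors {2, 3}; ◇r there: 2:T, 3:T. ✓
3: successors {1, 3}; ◇r there: 1:F, 3:T. ✓
— 2 worlds.
For ◇◇(p ∧ ¬q):
1: no successors, so ◇◇(p ∧ ¬q) fails. ✗
2: successors {2, 3}; ◇(p ∧ ¬q) there: 2:T, 3:F. ✓
3: successors {1, 3}; ◇(p ∧ ¬q) there: 1:F, 3:F. ✗
— 1 world.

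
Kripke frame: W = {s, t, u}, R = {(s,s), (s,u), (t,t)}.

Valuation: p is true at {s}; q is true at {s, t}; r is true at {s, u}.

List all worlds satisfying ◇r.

s: successors {s, u}; r there: s:T, u:T. ✓
t: successors {t}; r there: t:F. ✗
u: no successors, so ◇r fails. ✗

{s}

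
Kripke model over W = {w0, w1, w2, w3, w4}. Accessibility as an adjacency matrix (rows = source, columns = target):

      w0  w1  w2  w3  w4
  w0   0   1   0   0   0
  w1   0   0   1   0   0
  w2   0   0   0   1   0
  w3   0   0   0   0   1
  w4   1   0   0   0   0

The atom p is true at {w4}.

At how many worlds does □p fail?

w0: successors {w1}; p there: w1:F. ✗
w1: successors {w2}; p there: w2:F. ✗
w2: successors {w3}; p there: w3:F. ✗
w3: successors {w4}; p there: w4:T. ✓
w4: successors {w0}; p there: w0:F. ✗
Satisfying worlds: {w3}.
So □p fails at the other 4 worlds.

4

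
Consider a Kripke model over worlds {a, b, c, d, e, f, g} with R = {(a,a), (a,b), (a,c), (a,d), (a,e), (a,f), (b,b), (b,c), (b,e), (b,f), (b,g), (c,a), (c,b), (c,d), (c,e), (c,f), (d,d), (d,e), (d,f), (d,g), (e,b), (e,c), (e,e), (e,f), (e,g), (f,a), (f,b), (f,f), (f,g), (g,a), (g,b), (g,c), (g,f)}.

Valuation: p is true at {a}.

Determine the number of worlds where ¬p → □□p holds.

1

a: ¬p is F, □□p is F. ✓
b: ¬p is T, □□p is F. ✗
c: ¬p is T, □□p is F. ✗
d: ¬p is T, □□p is F. ✗
e: ¬p is T, □□p is F. ✗
f: ¬p is T, □□p is F. ✗
g: ¬p is T, □□p is F. ✗
Satisfying worlds: {a}.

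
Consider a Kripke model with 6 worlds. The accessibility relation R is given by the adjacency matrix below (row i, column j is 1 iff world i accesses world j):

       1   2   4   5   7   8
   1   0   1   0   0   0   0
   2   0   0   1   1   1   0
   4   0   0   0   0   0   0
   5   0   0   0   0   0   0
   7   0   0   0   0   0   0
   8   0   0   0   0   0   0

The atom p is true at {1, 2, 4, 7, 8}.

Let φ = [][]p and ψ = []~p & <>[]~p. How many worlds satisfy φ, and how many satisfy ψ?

5 and 0

For [][]p:
1: successors {2}; []p there: 2:F. ✗
2: successors {4, 5, 7}; []p there: 4:T, 5:T, 7:T. ✓
4: no successors, so [][]p holds vacuously. ✓
5: no successors, so [][]p holds vacuously. ✓
7: no successors, so [][]p holds vacuously. ✓
8: no successors, so [][]p holds vacuously. ✓
— 5 worlds.
For []~p & <>[]~p:
1: []~p is F, <>[]~p is F. ✗
2: []~p is F, <>[]~p is T. ✗
4: []~p is T, <>[]~p is F. ✗
5: []~p is T, <>[]~p is F. ✗
7: []~p is T, <>[]~p is F. ✗
8: []~p is T, <>[]~p is F. ✗
— 0 worlds.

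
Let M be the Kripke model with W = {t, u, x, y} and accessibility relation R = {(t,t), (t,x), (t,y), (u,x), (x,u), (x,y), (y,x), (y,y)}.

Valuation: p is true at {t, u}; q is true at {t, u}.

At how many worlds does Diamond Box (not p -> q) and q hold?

t: Diamond Box (not p -> q) is F, q is T. ✗
u: Diamond Box (not p -> q) is F, q is T. ✗
x: Diamond Box (not p -> q) is F, q is F. ✗
y: Diamond Box (not p -> q) is F, q is F. ✗
Satisfying worlds: ∅.

0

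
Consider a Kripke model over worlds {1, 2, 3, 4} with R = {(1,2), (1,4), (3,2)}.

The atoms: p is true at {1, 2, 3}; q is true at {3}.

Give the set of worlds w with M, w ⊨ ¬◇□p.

1: ◇□p is T. ✗
2: ◇□p is F. ✓
3: ◇□p is T. ✗
4: ◇□p is F. ✓

{2, 4}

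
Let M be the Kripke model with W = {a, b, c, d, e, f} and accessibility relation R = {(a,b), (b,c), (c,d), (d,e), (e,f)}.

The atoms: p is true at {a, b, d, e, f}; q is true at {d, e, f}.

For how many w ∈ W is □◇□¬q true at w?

a: successors {b}; ◇□¬q there: b:F. ✗
b: successors {c}; ◇□¬q there: c:F. ✗
c: successors {d}; ◇□¬q there: d:F. ✗
d: successors {e}; ◇□¬q there: e:T. ✓
e: successors {f}; ◇□¬q there: f:F. ✗
f: no successors, so □◇□¬q holds vacuously. ✓
Satisfying worlds: {d, f}.

2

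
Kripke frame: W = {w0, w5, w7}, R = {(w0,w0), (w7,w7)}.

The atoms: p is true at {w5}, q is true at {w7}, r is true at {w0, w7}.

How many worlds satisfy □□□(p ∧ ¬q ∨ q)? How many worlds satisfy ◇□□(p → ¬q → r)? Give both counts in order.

2 and 2

For □□□(p ∧ ¬q ∨ q):
w0: successors {w0}; □□(p ∧ ¬q ∨ q) there: w0:F. ✗
w5: no successors, so □□□(p ∧ ¬q ∨ q) holds vacuously. ✓
w7: successors {w7}; □□(p ∧ ¬q ∨ q) there: w7:T. ✓
— 2 worlds.
For ◇□□(p → ¬q → r):
w0: successors {w0}; □□(p → ¬q → r) there: w0:T. ✓
w5: no successors, so ◇□□(p → ¬q → r) fails. ✗
w7: successors {w7}; □□(p → ¬q → r) there: w7:T. ✓
— 2 worlds.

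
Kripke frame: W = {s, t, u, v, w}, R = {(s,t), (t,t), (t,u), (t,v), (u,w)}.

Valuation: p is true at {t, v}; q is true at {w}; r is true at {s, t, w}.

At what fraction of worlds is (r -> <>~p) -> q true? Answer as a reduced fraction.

s: r -> <>~p is F, q is F. ✓
t: r -> <>~p is T, q is F. ✗
u: r -> <>~p is T, q is F. ✗
v: r -> <>~p is T, q is F. ✗
w: r -> <>~p is F, q is T. ✓
That's 2 of 5 worlds, so 2/5.

2/5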